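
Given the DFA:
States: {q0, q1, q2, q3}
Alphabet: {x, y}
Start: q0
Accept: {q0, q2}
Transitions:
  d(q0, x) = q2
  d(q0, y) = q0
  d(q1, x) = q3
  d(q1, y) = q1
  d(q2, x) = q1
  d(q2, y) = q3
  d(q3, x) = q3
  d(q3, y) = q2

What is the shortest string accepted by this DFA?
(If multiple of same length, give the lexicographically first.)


BFS by string length (lex-first path to each state shown):
  len 0: q0<-""
Found accept state at length 0.

"" (empty string)


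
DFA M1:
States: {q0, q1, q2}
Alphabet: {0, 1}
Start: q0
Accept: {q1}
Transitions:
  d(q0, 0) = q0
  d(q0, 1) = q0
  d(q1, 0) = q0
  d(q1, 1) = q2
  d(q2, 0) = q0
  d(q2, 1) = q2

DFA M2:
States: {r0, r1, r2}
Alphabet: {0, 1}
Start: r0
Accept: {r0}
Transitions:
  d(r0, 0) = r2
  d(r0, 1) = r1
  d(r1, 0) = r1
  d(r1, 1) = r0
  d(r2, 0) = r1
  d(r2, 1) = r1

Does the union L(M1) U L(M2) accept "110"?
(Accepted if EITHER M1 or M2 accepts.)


M1: final=q0 accepted=False
M2: final=r2 accepted=False

No, union rejects (neither accepts)


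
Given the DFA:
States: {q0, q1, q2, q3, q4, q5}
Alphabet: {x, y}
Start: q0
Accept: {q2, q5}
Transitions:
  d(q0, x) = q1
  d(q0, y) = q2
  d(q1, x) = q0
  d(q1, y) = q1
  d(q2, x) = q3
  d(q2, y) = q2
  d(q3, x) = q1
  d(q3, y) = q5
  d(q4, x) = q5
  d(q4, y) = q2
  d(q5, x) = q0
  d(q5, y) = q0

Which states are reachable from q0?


BFS from q0:
  layer 0: {q0}
  layer 1: {q1, q2}
  layer 2: {q3}
  layer 3: {q5}

{q0, q1, q2, q3, q5}


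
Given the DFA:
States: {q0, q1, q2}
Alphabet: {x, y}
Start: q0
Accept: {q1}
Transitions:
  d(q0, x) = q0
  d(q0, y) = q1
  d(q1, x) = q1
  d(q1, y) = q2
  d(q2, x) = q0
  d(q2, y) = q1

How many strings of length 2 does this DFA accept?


Enumerating all length-2 strings:
  "xx" -> q0 [reject]
  "xy" -> q1 [accept]
  "yx" -> q1 [accept]
  "yy" -> q2 [reject]

2 out of 4


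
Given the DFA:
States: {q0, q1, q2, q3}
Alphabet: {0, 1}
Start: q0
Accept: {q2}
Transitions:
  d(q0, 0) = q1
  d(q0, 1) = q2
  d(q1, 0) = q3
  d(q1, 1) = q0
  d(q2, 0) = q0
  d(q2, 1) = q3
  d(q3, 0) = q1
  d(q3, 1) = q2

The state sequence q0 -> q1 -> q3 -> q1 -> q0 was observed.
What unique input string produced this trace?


Trace back each transition to find the symbol:
  q0 --[0]--> q1
  q1 --[0]--> q3
  q3 --[0]--> q1
  q1 --[1]--> q0

"0001"


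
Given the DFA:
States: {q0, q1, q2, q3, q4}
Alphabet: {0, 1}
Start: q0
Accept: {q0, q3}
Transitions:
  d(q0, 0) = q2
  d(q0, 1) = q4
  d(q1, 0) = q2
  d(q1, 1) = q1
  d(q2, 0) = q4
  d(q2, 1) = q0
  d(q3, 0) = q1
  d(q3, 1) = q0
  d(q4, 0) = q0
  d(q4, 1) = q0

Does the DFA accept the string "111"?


Trace: q0 -> q4 -> q0 -> q4
Final state: q4
Accept states: {q0, q3}

No, rejected (final state q4 is not an accept state)


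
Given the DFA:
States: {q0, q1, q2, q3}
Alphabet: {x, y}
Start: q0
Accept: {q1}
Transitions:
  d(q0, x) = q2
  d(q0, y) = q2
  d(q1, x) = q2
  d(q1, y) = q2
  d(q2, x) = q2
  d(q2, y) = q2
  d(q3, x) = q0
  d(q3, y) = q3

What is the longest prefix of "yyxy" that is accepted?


Run the DFA, marking each prefix where the state is accepting:
  "" -> q0 [reject]
  "y" -> q2 [reject]
  "yy" -> q2 [reject]
  "yyx" -> q2 [reject]
  "yyxy" -> q2 [reject]

No prefix is accepted


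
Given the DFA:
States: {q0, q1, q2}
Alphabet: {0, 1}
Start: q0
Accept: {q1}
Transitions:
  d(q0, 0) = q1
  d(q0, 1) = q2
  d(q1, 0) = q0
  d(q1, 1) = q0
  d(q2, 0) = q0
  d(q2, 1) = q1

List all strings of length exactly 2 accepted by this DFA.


All strings of length 2: 4 total
Accepted: 1

"11"


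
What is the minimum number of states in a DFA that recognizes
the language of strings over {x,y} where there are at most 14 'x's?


States: count = 0, 1, ..., 14 (all accepting; 15 states), plus a dead state for count > 14.
Total: 15 + 1 = 16.

16


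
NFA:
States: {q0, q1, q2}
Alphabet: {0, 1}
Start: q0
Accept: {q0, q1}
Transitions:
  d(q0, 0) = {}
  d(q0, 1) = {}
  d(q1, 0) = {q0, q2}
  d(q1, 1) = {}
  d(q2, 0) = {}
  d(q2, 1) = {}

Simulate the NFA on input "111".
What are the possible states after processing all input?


Start: {q0}
  --1--> {}
  --1--> {}
  --1--> {}

{} (empty set, no valid transitions)


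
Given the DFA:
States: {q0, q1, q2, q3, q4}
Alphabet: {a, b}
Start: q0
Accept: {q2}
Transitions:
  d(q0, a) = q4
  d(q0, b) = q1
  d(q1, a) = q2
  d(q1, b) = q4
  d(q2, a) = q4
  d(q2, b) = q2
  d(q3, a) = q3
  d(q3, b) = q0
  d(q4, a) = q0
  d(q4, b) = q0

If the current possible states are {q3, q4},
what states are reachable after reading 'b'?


Apply transition on 'b' from each current state:
  d(q3, b) = q0
  d(q4, b) = q0

{q0}


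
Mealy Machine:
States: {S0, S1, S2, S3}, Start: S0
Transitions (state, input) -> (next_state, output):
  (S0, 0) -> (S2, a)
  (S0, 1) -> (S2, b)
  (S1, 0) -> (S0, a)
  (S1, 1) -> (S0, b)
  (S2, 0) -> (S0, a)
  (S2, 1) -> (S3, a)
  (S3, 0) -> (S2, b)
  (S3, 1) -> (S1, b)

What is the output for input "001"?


Step-by-step:
  (S0, 0) -> (S2, a)
  (S2, 0) -> (S0, a)
  (S0, 1) -> (S2, b)

"aab"


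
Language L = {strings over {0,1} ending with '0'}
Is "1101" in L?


last symbol = '1'

No, "1101" is not in L


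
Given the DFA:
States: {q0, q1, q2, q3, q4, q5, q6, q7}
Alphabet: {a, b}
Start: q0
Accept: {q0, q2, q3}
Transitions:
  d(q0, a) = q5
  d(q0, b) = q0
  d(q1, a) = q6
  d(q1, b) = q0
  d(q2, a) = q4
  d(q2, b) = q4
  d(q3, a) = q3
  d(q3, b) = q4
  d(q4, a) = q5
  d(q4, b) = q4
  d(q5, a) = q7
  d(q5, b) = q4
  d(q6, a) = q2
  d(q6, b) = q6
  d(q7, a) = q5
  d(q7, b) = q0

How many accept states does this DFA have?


Accept states listed: {q0, q2, q3}
Counting: q0(1) q2(2) q3(3)

3


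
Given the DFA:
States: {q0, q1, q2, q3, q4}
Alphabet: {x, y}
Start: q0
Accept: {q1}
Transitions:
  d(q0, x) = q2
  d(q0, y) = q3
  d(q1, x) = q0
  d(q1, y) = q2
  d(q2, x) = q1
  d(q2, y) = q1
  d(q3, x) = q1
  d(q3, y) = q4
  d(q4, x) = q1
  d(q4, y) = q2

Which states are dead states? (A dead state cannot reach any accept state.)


Forward reachability from each state:
  q0 -> reaches accept state q1 (live)
  q1 -> reaches accept state q1 (live)
  q2 -> reaches accept state q1 (live)
  q3 -> reaches accept state q1 (live)
  q4 -> reaches accept state q1 (live)

None (all states can reach an accept state)


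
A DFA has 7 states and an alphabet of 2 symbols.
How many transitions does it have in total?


Each state has exactly one transition per symbol.
7 * 2 = 14

14


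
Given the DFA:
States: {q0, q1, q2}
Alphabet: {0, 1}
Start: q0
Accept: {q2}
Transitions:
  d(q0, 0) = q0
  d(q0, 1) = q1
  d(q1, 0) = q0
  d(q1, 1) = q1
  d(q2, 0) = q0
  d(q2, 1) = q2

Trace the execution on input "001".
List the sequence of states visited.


Input: 001
d(q0, 0) = q0
d(q0, 0) = q0
d(q0, 1) = q1


q0 -> q0 -> q0 -> q1


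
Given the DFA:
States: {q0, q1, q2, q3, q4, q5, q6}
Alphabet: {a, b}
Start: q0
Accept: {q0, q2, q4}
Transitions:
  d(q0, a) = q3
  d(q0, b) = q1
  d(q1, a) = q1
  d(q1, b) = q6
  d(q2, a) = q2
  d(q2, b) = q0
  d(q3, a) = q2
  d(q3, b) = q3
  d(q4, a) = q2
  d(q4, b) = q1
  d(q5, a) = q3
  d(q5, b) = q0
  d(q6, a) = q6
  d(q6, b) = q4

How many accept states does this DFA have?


Accept states listed: {q0, q2, q4}
Counting: q0(1) q2(2) q4(3)

3


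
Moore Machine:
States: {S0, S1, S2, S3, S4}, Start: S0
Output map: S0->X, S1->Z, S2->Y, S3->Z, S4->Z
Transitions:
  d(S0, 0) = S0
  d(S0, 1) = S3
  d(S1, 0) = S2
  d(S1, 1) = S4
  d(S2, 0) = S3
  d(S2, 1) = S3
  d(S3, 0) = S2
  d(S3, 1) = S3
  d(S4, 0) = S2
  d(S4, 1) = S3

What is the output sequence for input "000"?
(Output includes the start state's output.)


Start: S0 (output X)
  --0--> S0 (output X)
  --0--> S0 (output X)
  --0--> S0 (output X)

"XXXX"


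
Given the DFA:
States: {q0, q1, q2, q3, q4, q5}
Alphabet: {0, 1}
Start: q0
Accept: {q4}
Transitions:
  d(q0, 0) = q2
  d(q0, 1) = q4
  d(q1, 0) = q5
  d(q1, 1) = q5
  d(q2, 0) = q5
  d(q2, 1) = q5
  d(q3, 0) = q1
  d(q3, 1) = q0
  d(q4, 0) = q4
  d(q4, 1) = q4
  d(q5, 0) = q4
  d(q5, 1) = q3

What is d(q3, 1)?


Looking up transition d(q3, 1)

q0


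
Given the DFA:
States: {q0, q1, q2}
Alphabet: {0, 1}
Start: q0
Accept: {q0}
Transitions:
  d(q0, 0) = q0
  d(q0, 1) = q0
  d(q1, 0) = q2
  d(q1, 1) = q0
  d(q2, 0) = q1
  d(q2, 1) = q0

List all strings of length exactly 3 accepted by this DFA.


All strings of length 3: 8 total
Accepted: 8

"000", "001", "010", "011", "100", "101", "110", "111"


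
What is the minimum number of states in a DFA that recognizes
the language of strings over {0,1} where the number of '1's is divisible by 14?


States track (count of '1') mod 14.
Need 14 states: one per remainder 0..13; accept = remainder 0.

14


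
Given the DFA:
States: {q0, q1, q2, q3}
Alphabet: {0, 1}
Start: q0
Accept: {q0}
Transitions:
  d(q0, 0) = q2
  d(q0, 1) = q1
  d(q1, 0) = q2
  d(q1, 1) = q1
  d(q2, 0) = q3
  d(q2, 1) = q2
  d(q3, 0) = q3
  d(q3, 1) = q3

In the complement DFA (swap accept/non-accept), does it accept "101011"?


Trace: q0 -> q1 -> q2 -> q2 -> q3 -> q3 -> q3
Final: q3
Original accept: {q0}
Complement: q3 is not in original accept

Yes, complement accepts (original rejects)


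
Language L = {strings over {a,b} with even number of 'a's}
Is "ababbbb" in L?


count('a') = 2; 2 mod 2 = 0

Yes, "ababbbb" is in L


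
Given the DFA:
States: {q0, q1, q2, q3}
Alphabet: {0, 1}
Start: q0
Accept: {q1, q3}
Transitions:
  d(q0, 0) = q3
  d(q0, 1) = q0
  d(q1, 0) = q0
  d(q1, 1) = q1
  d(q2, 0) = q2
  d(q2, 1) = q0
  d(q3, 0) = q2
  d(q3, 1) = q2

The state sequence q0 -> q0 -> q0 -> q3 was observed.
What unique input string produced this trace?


Trace back each transition to find the symbol:
  q0 --[1]--> q0
  q0 --[1]--> q0
  q0 --[0]--> q3

"110"


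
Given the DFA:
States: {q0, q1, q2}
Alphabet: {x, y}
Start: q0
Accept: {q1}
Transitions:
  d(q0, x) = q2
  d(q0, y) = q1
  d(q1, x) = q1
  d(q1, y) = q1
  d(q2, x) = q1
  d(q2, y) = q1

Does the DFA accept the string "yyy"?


Trace: q0 -> q1 -> q1 -> q1
Final state: q1
Accept states: {q1}

Yes, accepted (final state q1 is an accept state)


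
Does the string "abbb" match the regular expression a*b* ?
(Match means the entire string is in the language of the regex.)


|string| = 4; first = 'a'; last = 'b'

Yes, "abbb" matches a*b*


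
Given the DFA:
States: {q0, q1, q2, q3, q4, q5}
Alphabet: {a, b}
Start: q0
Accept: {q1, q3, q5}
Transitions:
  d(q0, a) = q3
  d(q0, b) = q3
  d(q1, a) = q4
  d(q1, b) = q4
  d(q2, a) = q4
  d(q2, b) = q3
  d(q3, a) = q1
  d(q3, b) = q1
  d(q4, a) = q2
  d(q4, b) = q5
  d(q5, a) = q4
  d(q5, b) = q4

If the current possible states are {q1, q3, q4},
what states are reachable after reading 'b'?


Apply transition on 'b' from each current state:
  d(q1, b) = q4
  d(q3, b) = q1
  d(q4, b) = q5

{q1, q4, q5}


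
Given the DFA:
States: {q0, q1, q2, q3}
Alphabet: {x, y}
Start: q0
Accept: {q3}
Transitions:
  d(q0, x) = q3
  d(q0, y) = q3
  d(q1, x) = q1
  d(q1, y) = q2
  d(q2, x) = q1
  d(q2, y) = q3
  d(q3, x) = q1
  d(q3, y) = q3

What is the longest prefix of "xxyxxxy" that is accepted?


Run the DFA, marking each prefix where the state is accepting:
  "" -> q0 [reject]
  "x" -> q3 [accept]
  "xx" -> q1 [reject]
  "xxy" -> q2 [reject]
  "xxyx" -> q1 [reject]
  "xxyxx" -> q1 [reject]
  "xxyxxx" -> q1 [reject]
  "xxyxxxy" -> q2 [reject]

"x"


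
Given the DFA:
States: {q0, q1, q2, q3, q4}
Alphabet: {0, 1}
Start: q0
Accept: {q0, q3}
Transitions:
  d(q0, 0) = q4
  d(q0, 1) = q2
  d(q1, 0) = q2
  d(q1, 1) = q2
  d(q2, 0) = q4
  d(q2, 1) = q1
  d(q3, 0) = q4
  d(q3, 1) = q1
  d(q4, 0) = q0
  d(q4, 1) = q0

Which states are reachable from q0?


BFS from q0:
  layer 0: {q0}
  layer 1: {q2, q4}
  layer 2: {q1}

{q0, q1, q2, q4}


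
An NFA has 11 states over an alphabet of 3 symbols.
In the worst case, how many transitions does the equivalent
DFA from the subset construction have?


Subset construction: one DFA state per subset of NFA states = 2^11 = 2048 states.
Each DFA state has 3 outgoing transitions: 2048 * 3 = 6144

6144


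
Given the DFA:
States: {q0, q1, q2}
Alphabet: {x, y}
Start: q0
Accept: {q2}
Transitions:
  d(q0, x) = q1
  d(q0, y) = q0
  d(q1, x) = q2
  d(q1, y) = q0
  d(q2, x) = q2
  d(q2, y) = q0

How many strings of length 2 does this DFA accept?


Enumerating all length-2 strings:
  "xx" -> q2 [accept]
  "xy" -> q0 [reject]
  "yx" -> q1 [reject]
  "yy" -> q0 [reject]

1 out of 4


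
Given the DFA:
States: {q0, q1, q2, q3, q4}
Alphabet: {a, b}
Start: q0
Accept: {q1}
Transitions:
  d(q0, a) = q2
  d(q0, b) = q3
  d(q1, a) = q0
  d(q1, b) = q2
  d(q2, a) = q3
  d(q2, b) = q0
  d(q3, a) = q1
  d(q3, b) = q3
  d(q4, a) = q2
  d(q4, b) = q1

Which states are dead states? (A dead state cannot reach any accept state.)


Forward reachability from each state:
  q0 -> reaches accept state q1 (live)
  q1 -> reaches accept state q1 (live)
  q2 -> reaches accept state q1 (live)
  q3 -> reaches accept state q1 (live)
  q4 -> reaches accept state q1 (live)

None (all states can reach an accept state)


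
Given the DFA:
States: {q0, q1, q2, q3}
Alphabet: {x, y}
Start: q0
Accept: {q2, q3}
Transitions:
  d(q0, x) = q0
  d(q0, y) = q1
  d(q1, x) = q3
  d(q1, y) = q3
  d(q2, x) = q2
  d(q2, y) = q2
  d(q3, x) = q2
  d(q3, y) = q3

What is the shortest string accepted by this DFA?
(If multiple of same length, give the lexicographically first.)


BFS by string length (lex-first path to each state shown):
  len 0: q0<-""
  len 1: q0<-"x", q1<-"y"
  len 2: q0<-"xx", q1<-"xy", q3<-"yx"
Found accept state at length 2.

"yx"


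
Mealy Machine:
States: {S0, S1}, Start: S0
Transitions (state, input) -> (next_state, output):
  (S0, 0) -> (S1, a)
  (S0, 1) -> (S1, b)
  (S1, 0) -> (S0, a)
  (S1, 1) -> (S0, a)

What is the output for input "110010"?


Step-by-step:
  (S0, 1) -> (S1, b)
  (S1, 1) -> (S0, a)
  (S0, 0) -> (S1, a)
  (S1, 0) -> (S0, a)
  (S0, 1) -> (S1, b)
  (S1, 0) -> (S0, a)

"baaaba"


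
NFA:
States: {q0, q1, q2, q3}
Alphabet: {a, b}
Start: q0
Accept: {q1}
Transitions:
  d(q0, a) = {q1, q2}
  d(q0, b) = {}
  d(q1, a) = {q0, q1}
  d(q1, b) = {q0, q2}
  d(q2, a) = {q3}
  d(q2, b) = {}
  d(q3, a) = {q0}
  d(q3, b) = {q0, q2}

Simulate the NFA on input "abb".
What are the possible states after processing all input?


Start: {q0}
  --a--> {q1, q2}
  --b--> {q0, q2}
  --b--> {}

{} (empty set, no valid transitions)


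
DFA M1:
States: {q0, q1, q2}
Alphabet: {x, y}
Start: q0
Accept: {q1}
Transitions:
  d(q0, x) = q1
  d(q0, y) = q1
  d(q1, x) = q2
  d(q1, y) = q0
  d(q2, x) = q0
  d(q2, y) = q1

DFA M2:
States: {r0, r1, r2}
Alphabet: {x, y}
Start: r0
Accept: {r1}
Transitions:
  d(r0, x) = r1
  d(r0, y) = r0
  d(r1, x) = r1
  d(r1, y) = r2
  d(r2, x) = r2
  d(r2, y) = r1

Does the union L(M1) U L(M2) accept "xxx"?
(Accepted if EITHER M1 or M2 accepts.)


M1: final=q0 accepted=False
M2: final=r1 accepted=True

Yes, union accepts


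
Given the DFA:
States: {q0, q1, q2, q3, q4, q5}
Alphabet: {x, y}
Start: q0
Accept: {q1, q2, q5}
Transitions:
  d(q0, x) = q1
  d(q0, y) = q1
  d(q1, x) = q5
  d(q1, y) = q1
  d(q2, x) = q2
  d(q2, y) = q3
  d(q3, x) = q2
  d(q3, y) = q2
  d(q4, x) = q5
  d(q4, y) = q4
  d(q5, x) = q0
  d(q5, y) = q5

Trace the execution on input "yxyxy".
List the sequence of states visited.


Input: yxyxy
d(q0, y) = q1
d(q1, x) = q5
d(q5, y) = q5
d(q5, x) = q0
d(q0, y) = q1


q0 -> q1 -> q5 -> q5 -> q0 -> q1


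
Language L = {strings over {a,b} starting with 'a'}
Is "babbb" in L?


first symbol = 'b'

No, "babbb" is not in L


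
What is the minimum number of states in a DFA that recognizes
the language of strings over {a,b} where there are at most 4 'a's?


States: count = 0, 1, ..., 4 (all accepting; 5 states), plus a dead state for count > 4.
Total: 5 + 1 = 6.

6


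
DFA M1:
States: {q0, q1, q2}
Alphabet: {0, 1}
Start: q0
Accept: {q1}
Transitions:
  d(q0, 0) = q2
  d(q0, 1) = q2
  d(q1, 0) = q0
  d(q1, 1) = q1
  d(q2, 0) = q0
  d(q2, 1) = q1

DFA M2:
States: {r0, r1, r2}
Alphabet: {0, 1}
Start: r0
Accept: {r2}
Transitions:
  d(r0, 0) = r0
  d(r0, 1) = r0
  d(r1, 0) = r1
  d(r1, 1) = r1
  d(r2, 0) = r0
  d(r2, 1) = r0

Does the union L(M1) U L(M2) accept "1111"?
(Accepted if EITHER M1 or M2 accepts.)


M1: final=q1 accepted=True
M2: final=r0 accepted=False

Yes, union accepts


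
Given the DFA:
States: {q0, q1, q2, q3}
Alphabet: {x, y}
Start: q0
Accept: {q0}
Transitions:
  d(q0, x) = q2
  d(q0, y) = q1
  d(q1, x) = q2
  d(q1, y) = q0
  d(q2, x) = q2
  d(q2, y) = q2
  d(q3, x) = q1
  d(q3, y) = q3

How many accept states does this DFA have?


Accept states listed: {q0}
Counting: q0(1)

1


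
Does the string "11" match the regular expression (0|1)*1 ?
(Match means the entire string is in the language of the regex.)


|string| = 2; first = '1'; last = '1'

Yes, "11" matches (0|1)*1


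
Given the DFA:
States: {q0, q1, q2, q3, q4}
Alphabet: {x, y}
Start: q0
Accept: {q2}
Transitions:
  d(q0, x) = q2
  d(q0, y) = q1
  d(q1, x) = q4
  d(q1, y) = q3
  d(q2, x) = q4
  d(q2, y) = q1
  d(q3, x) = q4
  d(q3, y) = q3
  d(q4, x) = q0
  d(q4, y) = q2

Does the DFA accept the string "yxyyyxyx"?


Trace: q0 -> q1 -> q4 -> q2 -> q1 -> q3 -> q4 -> q2 -> q4
Final state: q4
Accept states: {q2}

No, rejected (final state q4 is not an accept state)


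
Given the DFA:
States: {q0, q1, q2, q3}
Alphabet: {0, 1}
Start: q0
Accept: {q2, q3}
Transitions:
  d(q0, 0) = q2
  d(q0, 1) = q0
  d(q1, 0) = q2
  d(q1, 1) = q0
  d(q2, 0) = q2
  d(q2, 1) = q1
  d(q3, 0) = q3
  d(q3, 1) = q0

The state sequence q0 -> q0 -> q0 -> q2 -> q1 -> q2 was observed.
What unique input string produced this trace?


Trace back each transition to find the symbol:
  q0 --[1]--> q0
  q0 --[1]--> q0
  q0 --[0]--> q2
  q2 --[1]--> q1
  q1 --[0]--> q2

"11010"


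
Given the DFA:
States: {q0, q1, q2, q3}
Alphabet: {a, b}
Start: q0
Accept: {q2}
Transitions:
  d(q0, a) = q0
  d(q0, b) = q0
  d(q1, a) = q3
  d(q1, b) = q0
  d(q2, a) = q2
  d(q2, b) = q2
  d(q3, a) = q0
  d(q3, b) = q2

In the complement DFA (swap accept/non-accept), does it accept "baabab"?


Trace: q0 -> q0 -> q0 -> q0 -> q0 -> q0 -> q0
Final: q0
Original accept: {q2}
Complement: q0 is not in original accept

Yes, complement accepts (original rejects)


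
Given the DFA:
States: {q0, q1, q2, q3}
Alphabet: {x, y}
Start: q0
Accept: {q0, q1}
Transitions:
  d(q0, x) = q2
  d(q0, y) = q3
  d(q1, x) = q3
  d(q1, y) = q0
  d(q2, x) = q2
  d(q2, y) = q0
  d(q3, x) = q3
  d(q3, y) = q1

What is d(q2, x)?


Looking up transition d(q2, x)

q2


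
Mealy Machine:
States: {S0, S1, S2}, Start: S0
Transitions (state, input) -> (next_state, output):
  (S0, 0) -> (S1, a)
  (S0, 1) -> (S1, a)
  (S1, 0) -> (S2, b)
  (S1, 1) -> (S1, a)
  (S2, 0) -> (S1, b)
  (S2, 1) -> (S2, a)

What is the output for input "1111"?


Step-by-step:
  (S0, 1) -> (S1, a)
  (S1, 1) -> (S1, a)
  (S1, 1) -> (S1, a)
  (S1, 1) -> (S1, a)

"aaaa"


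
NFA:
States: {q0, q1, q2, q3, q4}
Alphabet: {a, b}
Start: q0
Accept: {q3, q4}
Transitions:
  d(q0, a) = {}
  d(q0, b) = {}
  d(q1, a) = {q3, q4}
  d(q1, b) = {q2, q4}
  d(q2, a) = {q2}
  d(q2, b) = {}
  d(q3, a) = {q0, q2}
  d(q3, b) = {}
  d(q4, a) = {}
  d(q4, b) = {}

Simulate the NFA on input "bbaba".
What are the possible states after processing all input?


Start: {q0}
  --b--> {}
  --b--> {}
  --a--> {}
  --b--> {}
  --a--> {}

{} (empty set, no valid transitions)


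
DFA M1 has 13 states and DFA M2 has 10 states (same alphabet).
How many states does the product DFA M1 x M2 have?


Product construction pairs every M1 state with every M2 state.
13 * 10 = 130

130


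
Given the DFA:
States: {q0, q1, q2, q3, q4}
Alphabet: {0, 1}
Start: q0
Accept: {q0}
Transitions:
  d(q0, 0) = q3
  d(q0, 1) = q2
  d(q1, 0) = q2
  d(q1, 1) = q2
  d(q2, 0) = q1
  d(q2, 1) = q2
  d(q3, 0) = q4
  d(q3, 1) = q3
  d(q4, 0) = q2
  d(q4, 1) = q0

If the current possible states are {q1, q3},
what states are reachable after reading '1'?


Apply transition on '1' from each current state:
  d(q1, 1) = q2
  d(q3, 1) = q3

{q2, q3}


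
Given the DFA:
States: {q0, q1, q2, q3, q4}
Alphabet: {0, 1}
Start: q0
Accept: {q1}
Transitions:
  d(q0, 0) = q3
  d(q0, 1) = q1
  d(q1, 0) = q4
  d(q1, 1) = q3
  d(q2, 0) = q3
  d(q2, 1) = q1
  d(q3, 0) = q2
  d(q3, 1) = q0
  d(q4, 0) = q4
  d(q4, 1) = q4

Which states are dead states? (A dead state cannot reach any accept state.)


Forward reachability from each state:
  q0 -> reaches accept state q1 (live)
  q1 -> reaches accept state q1 (live)
  q2 -> reaches accept state q1 (live)
  q3 -> reaches accept state q1 (live)
  q4 -> reaches {q4}, no accept state (dead)

{q4}


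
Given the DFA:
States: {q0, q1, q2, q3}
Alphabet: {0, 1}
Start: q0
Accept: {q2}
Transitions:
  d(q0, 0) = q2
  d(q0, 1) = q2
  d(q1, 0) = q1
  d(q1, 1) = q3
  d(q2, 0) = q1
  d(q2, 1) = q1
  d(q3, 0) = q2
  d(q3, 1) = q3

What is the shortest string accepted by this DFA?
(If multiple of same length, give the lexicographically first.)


BFS by string length (lex-first path to each state shown):
  len 0: q0<-""
  len 1: q2<-"0"
Found accept state at length 1.

"0"


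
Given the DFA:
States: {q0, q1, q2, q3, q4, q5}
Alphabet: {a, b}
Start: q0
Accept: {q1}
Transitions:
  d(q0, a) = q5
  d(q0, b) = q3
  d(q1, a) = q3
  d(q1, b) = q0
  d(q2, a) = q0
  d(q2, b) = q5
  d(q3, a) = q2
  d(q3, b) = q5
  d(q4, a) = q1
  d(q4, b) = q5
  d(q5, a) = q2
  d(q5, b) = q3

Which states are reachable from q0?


BFS from q0:
  layer 0: {q0}
  layer 1: {q3, q5}
  layer 2: {q2}

{q0, q2, q3, q5}


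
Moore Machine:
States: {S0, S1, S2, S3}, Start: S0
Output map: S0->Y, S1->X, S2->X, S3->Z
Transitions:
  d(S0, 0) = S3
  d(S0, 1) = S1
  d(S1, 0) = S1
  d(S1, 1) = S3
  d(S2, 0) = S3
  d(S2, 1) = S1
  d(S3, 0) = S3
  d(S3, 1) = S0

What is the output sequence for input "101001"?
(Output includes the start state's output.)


Start: S0 (output Y)
  --1--> S1 (output X)
  --0--> S1 (output X)
  --1--> S3 (output Z)
  --0--> S3 (output Z)
  --0--> S3 (output Z)
  --1--> S0 (output Y)

"YXXZZZY"


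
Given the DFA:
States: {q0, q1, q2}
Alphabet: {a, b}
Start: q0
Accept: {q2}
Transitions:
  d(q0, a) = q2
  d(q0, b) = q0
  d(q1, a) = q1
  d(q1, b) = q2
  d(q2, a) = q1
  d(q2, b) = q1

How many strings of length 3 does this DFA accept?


Enumerating all length-3 strings:
  "aaa" -> q1 [reject]
  "aab" -> q2 [accept]
  "aba" -> q1 [reject]
  "abb" -> q2 [accept]
  "baa" -> q1 [reject]
  "bab" -> q1 [reject]
  "bba" -> q2 [accept]
  "bbb" -> q0 [reject]

3 out of 8


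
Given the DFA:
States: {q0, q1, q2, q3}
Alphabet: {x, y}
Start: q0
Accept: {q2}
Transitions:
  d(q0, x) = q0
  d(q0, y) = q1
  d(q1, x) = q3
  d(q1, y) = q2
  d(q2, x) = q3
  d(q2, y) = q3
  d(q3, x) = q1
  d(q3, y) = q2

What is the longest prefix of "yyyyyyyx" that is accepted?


Run the DFA, marking each prefix where the state is accepting:
  "" -> q0 [reject]
  "y" -> q1 [reject]
  "yy" -> q2 [accept]
  "yyy" -> q3 [reject]
  "yyyy" -> q2 [accept]
  "yyyyy" -> q3 [reject]
  "yyyyyy" -> q2 [accept]
  "yyyyyyy" -> q3 [reject]
  "yyyyyyyx" -> q1 [reject]

"yyyyyy"


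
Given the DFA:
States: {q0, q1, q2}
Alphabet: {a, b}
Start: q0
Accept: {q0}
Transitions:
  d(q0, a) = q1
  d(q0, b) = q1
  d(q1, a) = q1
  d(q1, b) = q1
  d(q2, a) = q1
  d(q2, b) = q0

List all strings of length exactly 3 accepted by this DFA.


All strings of length 3: 8 total
Accepted: 0

None


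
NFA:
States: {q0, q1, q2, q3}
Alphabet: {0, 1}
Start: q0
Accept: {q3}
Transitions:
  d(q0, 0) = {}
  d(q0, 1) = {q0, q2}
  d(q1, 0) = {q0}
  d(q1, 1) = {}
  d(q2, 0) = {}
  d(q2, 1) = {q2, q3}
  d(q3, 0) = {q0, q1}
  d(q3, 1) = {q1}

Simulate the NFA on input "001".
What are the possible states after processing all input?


Start: {q0}
  --0--> {}
  --0--> {}
  --1--> {}

{} (empty set, no valid transitions)


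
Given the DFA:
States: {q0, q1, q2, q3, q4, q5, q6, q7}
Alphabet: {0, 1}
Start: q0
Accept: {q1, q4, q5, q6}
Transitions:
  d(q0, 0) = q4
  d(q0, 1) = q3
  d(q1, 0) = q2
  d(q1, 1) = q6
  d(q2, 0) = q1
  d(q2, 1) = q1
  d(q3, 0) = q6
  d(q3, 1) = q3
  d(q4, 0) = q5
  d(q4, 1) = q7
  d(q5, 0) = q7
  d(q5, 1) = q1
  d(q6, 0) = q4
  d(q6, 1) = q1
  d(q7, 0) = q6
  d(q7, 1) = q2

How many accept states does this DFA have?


Accept states listed: {q1, q4, q5, q6}
Counting: q1(1) q4(2) q5(3) q6(4)

4


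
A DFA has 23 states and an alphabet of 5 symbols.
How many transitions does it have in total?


Each state has exactly one transition per symbol.
23 * 5 = 115

115


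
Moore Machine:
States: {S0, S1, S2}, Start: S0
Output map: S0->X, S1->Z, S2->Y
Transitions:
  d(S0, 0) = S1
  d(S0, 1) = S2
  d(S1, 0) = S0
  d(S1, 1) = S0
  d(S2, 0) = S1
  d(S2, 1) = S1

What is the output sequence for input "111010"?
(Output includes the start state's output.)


Start: S0 (output X)
  --1--> S2 (output Y)
  --1--> S1 (output Z)
  --1--> S0 (output X)
  --0--> S1 (output Z)
  --1--> S0 (output X)
  --0--> S1 (output Z)

"XYZXZXZ"


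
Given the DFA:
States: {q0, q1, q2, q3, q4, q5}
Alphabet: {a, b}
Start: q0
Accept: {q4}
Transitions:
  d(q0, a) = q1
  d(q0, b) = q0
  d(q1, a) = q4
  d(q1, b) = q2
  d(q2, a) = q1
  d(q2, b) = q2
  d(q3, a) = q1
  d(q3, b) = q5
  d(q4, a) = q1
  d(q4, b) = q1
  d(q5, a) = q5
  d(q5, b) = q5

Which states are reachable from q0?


BFS from q0:
  layer 0: {q0}
  layer 1: {q1}
  layer 2: {q2, q4}

{q0, q1, q2, q4}


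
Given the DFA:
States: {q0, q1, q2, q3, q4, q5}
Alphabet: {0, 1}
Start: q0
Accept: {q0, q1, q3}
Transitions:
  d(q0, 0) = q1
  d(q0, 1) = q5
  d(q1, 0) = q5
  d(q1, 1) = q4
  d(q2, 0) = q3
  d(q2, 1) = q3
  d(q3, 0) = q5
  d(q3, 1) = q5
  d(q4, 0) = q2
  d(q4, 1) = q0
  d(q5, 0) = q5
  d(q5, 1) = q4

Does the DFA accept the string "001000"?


Trace: q0 -> q1 -> q5 -> q4 -> q2 -> q3 -> q5
Final state: q5
Accept states: {q0, q1, q3}

No, rejected (final state q5 is not an accept state)


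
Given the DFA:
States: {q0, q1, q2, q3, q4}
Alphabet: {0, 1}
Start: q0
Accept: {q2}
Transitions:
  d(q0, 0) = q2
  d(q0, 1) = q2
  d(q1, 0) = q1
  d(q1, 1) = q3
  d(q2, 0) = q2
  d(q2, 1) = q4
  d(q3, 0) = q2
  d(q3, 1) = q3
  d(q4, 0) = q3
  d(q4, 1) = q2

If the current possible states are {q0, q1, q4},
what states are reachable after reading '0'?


Apply transition on '0' from each current state:
  d(q0, 0) = q2
  d(q1, 0) = q1
  d(q4, 0) = q3

{q1, q2, q3}


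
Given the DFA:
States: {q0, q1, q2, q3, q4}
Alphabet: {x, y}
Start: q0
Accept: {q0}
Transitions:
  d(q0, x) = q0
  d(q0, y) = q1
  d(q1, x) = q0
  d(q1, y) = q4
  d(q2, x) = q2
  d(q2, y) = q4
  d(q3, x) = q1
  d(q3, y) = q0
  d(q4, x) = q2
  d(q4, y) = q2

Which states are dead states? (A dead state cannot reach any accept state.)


Forward reachability from each state:
  q0 -> reaches accept state q0 (live)
  q1 -> reaches accept state q0 (live)
  q2 -> reaches {q2, q4}, no accept state (dead)
  q3 -> reaches accept state q0 (live)
  q4 -> reaches {q2, q4}, no accept state (dead)

{q2, q4}


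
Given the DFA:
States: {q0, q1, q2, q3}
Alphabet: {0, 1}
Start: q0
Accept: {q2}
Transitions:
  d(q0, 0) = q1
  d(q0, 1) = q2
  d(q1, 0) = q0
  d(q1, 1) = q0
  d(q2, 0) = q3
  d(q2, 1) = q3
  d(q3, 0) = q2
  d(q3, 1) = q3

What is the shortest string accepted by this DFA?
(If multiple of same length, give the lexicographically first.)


BFS by string length (lex-first path to each state shown):
  len 0: q0<-""
  len 1: q1<-"0", q2<-"1"
Found accept state at length 1.

"1"


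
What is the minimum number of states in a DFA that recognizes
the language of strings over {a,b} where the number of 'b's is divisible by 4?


States track (count of 'b') mod 4.
Need 4 states: one per remainder 0..3; accept = remainder 0.

4


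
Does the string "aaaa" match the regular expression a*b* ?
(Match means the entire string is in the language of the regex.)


|string| = 4; first = 'a'; last = 'a'

Yes, "aaaa" matches a*b*


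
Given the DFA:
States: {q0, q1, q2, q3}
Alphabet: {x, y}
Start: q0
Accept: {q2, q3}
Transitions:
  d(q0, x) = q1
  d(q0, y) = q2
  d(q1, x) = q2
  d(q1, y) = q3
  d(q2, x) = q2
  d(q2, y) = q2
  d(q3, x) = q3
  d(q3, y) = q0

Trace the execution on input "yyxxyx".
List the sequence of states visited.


Input: yyxxyx
d(q0, y) = q2
d(q2, y) = q2
d(q2, x) = q2
d(q2, x) = q2
d(q2, y) = q2
d(q2, x) = q2


q0 -> q2 -> q2 -> q2 -> q2 -> q2 -> q2


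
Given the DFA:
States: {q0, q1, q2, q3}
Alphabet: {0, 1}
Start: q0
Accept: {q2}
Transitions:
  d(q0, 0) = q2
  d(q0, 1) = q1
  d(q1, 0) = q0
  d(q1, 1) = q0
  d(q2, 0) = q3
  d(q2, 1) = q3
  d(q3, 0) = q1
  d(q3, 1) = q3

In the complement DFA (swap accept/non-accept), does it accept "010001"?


Trace: q0 -> q2 -> q3 -> q1 -> q0 -> q2 -> q3
Final: q3
Original accept: {q2}
Complement: q3 is not in original accept

Yes, complement accepts (original rejects)


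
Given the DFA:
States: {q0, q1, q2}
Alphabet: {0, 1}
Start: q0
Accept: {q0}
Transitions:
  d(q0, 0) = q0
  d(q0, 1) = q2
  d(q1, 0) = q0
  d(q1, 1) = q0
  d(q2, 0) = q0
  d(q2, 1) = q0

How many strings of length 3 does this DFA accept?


Enumerating all length-3 strings:
  "000" -> q0 [accept]
  "001" -> q2 [reject]
  "010" -> q0 [accept]
  "011" -> q0 [accept]
  "100" -> q0 [accept]
  "101" -> q2 [reject]
  "110" -> q0 [accept]
  "111" -> q2 [reject]

5 out of 8


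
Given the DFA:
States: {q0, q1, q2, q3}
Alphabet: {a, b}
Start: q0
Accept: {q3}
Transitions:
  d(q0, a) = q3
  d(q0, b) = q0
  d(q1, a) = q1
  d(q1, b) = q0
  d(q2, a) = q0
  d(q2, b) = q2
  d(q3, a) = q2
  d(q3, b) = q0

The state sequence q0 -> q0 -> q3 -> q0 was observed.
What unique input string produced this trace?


Trace back each transition to find the symbol:
  q0 --[b]--> q0
  q0 --[a]--> q3
  q3 --[b]--> q0

"bab"


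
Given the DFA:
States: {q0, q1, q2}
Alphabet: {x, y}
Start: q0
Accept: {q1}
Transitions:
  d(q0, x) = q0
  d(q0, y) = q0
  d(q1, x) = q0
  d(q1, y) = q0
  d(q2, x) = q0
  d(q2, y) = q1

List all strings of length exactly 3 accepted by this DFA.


All strings of length 3: 8 total
Accepted: 0

None


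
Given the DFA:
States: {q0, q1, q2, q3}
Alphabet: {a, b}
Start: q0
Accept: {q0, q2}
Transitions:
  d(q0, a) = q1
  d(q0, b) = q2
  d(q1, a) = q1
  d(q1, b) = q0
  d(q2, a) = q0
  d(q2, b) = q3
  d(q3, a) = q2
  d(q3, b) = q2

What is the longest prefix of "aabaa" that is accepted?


Run the DFA, marking each prefix where the state is accepting:
  "" -> q0 [accept]
  "a" -> q1 [reject]
  "aa" -> q1 [reject]
  "aab" -> q0 [accept]
  "aaba" -> q1 [reject]
  "aabaa" -> q1 [reject]

"aab"


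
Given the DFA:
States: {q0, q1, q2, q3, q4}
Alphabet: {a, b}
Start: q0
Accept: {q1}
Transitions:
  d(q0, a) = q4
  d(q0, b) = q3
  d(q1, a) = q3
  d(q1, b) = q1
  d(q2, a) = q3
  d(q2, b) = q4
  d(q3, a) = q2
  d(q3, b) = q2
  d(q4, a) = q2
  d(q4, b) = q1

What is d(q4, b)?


Looking up transition d(q4, b)

q1


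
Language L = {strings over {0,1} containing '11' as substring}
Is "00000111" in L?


'11' occurs at index 5

Yes, "00000111" is in L


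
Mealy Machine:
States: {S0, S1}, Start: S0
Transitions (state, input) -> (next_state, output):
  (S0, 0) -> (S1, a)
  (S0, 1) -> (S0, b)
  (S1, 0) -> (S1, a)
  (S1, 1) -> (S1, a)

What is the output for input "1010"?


Step-by-step:
  (S0, 1) -> (S0, b)
  (S0, 0) -> (S1, a)
  (S1, 1) -> (S1, a)
  (S1, 0) -> (S1, a)

"baaa"


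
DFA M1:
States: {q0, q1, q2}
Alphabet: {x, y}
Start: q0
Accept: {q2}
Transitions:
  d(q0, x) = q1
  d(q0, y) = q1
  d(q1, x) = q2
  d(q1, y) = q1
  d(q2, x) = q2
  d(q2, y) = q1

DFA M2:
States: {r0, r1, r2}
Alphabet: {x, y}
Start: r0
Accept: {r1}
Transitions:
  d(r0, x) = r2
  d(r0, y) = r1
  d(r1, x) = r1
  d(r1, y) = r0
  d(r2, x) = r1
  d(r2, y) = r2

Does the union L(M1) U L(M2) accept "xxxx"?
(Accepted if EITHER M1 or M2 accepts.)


M1: final=q2 accepted=True
M2: final=r1 accepted=True

Yes, union accepts


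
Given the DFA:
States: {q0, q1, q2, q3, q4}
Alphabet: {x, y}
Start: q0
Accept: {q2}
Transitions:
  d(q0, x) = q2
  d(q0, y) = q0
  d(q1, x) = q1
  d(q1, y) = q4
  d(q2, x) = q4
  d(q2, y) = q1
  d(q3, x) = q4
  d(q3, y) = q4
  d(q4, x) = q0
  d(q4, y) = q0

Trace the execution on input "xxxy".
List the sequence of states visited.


Input: xxxy
d(q0, x) = q2
d(q2, x) = q4
d(q4, x) = q0
d(q0, y) = q0


q0 -> q2 -> q4 -> q0 -> q0


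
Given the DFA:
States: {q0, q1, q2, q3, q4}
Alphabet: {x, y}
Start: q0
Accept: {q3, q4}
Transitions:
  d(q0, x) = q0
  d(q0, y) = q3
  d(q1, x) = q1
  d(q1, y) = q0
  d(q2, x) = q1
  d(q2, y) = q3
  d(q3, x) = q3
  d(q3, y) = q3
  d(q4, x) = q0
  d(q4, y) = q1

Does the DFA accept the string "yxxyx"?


Trace: q0 -> q3 -> q3 -> q3 -> q3 -> q3
Final state: q3
Accept states: {q3, q4}

Yes, accepted (final state q3 is an accept state)


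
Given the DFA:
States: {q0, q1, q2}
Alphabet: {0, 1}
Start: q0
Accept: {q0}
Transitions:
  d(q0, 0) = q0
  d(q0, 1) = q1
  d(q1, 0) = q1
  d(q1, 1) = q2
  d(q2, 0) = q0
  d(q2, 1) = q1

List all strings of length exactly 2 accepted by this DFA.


All strings of length 2: 4 total
Accepted: 1

"00"


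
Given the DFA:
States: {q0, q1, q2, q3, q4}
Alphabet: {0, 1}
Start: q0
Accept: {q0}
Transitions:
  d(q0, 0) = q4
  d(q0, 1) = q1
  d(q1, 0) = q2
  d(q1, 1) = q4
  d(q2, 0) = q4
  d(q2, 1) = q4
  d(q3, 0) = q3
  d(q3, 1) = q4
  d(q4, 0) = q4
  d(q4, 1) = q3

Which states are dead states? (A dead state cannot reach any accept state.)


Forward reachability from each state:
  q0 -> reaches accept state q0 (live)
  q1 -> reaches {q1, q2, q3, q4}, no accept state (dead)
  q2 -> reaches {q2, q3, q4}, no accept state (dead)
  q3 -> reaches {q3, q4}, no accept state (dead)
  q4 -> reaches {q3, q4}, no accept state (dead)

{q1, q2, q3, q4}


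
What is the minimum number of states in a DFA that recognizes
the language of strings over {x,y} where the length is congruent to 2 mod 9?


States track (length) mod 9.
Need 9 states: one per remainder 0..8; accept = remainder 2.

9


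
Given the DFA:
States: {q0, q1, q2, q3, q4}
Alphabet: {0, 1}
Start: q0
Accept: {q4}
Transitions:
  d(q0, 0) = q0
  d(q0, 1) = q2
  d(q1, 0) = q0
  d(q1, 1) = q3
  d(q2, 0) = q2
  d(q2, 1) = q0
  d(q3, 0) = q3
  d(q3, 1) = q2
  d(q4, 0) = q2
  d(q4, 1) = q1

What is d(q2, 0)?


Looking up transition d(q2, 0)

q2


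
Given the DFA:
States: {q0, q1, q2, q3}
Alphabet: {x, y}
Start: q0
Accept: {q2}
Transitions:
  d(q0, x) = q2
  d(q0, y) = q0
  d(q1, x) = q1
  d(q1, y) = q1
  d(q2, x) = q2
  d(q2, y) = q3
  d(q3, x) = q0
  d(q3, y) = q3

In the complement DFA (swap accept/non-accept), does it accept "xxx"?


Trace: q0 -> q2 -> q2 -> q2
Final: q2
Original accept: {q2}
Complement: q2 is in original accept

No, complement rejects (original accepts)


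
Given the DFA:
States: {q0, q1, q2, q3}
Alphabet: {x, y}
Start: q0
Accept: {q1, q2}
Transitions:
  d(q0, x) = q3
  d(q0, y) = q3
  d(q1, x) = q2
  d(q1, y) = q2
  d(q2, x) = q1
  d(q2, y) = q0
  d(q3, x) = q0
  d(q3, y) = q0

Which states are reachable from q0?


BFS from q0:
  layer 0: {q0}
  layer 1: {q3}

{q0, q3}


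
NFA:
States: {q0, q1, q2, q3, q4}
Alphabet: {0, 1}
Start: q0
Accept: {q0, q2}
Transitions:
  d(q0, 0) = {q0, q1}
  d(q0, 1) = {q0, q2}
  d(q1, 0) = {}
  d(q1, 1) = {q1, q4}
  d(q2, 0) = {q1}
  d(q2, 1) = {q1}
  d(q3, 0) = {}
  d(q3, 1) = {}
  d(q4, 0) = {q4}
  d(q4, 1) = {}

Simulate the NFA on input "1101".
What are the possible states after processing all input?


Start: {q0}
  --1--> {q0, q2}
  --1--> {q0, q1, q2}
  --0--> {q0, q1}
  --1--> {q0, q1, q2, q4}

{q0, q1, q2, q4}


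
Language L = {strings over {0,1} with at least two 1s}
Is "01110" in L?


count('1') = 3

Yes, "01110" is in L


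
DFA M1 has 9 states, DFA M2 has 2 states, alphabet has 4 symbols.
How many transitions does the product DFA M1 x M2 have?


Product DFA has 9 * 2 = 18 states.
Each has 4 transitions: 18 * 4 = 72

72


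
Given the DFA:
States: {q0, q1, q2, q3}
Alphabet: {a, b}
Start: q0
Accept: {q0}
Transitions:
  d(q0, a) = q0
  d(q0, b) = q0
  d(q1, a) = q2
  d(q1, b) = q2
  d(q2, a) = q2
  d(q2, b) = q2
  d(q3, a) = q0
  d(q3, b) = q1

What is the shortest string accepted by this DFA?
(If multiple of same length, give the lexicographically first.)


BFS by string length (lex-first path to each state shown):
  len 0: q0<-""
Found accept state at length 0.

"" (empty string)


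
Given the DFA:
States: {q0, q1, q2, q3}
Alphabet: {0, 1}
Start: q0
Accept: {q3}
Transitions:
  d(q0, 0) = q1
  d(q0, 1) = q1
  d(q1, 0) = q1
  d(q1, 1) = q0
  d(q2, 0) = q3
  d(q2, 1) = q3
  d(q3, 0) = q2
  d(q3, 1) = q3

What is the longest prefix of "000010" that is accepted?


Run the DFA, marking each prefix where the state is accepting:
  "" -> q0 [reject]
  "0" -> q1 [reject]
  "00" -> q1 [reject]
  "000" -> q1 [reject]
  "0000" -> q1 [reject]
  "00001" -> q0 [reject]
  "000010" -> q1 [reject]

No prefix is accepted


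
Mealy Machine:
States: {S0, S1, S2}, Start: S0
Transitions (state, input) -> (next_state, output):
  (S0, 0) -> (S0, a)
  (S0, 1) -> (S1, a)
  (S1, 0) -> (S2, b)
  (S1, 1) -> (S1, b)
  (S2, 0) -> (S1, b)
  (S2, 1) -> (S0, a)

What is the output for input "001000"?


Step-by-step:
  (S0, 0) -> (S0, a)
  (S0, 0) -> (S0, a)
  (S0, 1) -> (S1, a)
  (S1, 0) -> (S2, b)
  (S2, 0) -> (S1, b)
  (S1, 0) -> (S2, b)

"aaabbb"


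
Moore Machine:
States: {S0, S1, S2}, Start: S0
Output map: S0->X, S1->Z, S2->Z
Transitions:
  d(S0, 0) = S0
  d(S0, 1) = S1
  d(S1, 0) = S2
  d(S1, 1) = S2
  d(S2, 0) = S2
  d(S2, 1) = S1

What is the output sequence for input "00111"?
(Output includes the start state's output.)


Start: S0 (output X)
  --0--> S0 (output X)
  --0--> S0 (output X)
  --1--> S1 (output Z)
  --1--> S2 (output Z)
  --1--> S1 (output Z)

"XXXZZZ"


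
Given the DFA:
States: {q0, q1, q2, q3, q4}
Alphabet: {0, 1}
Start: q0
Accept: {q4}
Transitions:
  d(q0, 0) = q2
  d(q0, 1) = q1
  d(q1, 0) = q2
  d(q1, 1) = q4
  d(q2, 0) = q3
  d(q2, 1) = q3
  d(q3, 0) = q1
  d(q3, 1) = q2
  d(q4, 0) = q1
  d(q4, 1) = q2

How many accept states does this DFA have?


Accept states listed: {q4}
Counting: q4(1)

1


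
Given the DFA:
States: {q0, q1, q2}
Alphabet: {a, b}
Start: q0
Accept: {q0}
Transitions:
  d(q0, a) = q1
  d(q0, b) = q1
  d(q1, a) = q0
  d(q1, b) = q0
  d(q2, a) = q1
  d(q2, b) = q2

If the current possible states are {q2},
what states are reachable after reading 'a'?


Apply transition on 'a' from each current state:
  d(q2, a) = q1

{q1}


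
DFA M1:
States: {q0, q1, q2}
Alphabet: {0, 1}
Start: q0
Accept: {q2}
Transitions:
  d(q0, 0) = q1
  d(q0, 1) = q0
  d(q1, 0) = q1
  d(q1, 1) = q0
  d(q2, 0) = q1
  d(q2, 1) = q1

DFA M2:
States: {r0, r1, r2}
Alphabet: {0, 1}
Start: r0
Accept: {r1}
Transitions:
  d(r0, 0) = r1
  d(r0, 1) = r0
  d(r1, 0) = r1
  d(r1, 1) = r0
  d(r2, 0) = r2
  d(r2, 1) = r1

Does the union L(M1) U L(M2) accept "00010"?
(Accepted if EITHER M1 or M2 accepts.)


M1: final=q1 accepted=False
M2: final=r1 accepted=True

Yes, union accepts


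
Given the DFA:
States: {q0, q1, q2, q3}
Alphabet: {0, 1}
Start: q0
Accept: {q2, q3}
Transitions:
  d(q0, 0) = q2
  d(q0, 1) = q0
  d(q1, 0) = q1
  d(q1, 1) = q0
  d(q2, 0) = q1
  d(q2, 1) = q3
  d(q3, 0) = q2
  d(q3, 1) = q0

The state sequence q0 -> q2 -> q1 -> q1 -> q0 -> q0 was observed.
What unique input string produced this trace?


Trace back each transition to find the symbol:
  q0 --[0]--> q2
  q2 --[0]--> q1
  q1 --[0]--> q1
  q1 --[1]--> q0
  q0 --[1]--> q0

"00011"


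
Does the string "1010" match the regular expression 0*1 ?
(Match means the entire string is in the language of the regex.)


|string| = 4; first = '1'; last = '0'

No, "1010" does not match 0*1


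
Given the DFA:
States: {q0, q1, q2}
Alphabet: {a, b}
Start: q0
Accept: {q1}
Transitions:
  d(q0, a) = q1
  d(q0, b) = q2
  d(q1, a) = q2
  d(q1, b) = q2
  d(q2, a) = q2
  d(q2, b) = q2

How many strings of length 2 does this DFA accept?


Enumerating all length-2 strings:
  "aa" -> q2 [reject]
  "ab" -> q2 [reject]
  "ba" -> q2 [reject]
  "bb" -> q2 [reject]

0 out of 4
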